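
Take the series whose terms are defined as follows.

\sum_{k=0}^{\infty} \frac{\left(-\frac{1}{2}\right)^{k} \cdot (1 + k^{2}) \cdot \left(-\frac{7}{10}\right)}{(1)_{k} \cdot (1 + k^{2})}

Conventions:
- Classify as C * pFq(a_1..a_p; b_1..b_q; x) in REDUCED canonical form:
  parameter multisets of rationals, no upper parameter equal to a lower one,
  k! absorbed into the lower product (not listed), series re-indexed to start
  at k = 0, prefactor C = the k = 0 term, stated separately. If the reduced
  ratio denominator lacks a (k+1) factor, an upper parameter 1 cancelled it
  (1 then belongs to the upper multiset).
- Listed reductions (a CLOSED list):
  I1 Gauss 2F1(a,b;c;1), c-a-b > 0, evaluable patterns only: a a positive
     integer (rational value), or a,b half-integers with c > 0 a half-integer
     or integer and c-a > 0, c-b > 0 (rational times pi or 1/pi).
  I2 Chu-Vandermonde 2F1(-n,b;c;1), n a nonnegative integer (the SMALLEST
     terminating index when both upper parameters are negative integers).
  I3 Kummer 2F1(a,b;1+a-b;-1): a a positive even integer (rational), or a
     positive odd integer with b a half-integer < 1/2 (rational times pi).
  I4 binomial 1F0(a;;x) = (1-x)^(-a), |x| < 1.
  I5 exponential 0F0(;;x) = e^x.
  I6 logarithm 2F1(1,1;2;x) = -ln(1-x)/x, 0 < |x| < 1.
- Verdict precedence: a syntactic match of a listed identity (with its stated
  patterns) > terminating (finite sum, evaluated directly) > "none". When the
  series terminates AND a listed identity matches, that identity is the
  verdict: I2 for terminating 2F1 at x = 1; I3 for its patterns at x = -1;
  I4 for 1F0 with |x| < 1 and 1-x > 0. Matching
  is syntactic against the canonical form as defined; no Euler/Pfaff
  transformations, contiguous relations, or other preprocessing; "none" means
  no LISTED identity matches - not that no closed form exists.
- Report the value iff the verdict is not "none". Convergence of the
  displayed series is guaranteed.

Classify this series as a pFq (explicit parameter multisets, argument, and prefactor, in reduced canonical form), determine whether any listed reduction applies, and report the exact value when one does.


First insight: with t_0 = -\frac{7}{10}, striking the common factor k^2 + 1 reduces the term (prefactor -7/10).
Consecutive-term ratio: r(k) = -\frac{1}{2} * 1 / [(k+1)] - poly over poly, x = -\frac{1}{2} from leading terms; C = -\frac{7}{10} at k = 0.

x = -\frac{1}{2} here; the reduced form reads 0F0, upper {-}, lower {-}, C = -\frac{7}{10}. Verdict at x = -\frac{1}{2}: exponential (I5) matches (the 0F0 exponential series at x = -\frac{1}{2}). Sum: \left(-\frac{7}{10}\right) \cdot e^{-\frac{1}{2}}.


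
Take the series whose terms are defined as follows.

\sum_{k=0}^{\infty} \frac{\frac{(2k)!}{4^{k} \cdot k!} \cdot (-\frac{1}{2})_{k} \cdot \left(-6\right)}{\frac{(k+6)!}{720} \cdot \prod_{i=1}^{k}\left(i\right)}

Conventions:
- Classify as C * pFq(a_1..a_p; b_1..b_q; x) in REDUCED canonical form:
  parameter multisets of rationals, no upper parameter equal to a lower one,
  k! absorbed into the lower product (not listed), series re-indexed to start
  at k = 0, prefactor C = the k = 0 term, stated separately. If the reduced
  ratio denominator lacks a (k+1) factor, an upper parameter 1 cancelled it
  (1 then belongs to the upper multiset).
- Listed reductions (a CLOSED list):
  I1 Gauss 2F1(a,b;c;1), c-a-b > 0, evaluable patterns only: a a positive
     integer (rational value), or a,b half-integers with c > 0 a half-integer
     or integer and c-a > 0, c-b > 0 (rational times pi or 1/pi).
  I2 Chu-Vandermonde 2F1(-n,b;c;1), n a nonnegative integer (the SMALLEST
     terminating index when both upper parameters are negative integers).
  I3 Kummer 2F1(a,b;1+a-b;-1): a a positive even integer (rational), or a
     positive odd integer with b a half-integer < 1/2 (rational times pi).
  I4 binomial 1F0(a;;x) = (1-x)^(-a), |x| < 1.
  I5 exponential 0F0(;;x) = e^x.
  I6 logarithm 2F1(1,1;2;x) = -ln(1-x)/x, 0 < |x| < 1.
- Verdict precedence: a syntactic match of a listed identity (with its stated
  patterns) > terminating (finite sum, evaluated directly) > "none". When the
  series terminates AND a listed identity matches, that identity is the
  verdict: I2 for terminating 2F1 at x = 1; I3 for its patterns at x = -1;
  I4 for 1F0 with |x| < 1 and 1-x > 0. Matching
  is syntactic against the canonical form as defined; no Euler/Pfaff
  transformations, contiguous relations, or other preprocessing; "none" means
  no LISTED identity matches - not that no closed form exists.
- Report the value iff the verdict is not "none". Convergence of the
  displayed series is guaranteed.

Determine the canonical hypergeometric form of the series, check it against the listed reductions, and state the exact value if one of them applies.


Classification (C = -6): 2F1 with upper {-\frac{1}{2}, \frac{1}{2}}, lower {7}, argument x = 1. Verdict: the half-integer Gauss pattern (I1) applies (x = 1; upper {-\frac{1}{2}, \frac{1}{2}} half-integers, c = 7 in the evaluable pattern). Its exact value is \left(-\frac{4194304}{231231}\right) / \pi.

The tell: t_0 = -6 here, and the denominator's factorial ratio (C = -6, x = 1) is a lower Pochhammer.
Term ratio: r(k) = 1 * (k-\frac{1}{2}) (k+\frac{1}{2}) / [(k+7) (k+1)] ; factor over Q: parameters, x = 1, and C = -6.


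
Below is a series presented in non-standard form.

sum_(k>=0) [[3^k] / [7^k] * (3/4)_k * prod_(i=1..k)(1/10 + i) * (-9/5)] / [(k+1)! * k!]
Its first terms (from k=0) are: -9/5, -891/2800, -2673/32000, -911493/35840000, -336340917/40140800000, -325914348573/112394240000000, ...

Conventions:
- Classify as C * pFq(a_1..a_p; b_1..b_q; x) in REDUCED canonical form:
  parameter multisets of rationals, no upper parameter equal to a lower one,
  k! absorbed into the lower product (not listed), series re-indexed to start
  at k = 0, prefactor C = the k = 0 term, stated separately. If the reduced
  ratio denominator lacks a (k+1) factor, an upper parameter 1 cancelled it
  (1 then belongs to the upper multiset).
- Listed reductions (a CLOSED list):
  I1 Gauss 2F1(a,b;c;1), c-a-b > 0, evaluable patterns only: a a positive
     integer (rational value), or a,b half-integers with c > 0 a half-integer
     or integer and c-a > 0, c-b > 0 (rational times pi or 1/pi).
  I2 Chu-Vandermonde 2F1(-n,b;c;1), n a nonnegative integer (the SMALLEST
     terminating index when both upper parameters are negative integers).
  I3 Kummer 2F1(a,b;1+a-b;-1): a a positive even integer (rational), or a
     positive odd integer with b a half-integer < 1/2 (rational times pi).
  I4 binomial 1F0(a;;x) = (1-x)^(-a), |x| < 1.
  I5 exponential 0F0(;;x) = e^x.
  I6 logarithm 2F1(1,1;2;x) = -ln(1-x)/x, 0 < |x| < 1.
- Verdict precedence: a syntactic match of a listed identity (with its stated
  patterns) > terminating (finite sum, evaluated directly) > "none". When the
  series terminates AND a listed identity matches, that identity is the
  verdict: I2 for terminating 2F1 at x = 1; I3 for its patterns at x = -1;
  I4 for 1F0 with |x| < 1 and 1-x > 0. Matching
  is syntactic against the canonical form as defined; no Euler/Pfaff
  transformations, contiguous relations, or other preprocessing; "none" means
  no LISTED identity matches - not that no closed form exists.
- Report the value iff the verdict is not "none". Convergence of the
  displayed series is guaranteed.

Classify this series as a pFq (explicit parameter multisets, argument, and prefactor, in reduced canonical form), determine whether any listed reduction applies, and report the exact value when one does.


At argument 3/7: a 2F1 with upper {3/4, 11/10}, lower {2}, scaled by C = -9/5. Verdict: none. Every listed pattern misses the 2F1 form at 3/7, upper {3/4, 11/10}.

Key observation: with t_0 = -9/5, the running product (prefactor -9/5) telescopes to a rising factorial.
Adjacent-term ratio: r(k) = (3/7) * (k+3/4) (k+11/10) / [(k+2) (k+1)] - poly over poly, x = (3/7) from leading terms; C = -9/5 at k = 0.


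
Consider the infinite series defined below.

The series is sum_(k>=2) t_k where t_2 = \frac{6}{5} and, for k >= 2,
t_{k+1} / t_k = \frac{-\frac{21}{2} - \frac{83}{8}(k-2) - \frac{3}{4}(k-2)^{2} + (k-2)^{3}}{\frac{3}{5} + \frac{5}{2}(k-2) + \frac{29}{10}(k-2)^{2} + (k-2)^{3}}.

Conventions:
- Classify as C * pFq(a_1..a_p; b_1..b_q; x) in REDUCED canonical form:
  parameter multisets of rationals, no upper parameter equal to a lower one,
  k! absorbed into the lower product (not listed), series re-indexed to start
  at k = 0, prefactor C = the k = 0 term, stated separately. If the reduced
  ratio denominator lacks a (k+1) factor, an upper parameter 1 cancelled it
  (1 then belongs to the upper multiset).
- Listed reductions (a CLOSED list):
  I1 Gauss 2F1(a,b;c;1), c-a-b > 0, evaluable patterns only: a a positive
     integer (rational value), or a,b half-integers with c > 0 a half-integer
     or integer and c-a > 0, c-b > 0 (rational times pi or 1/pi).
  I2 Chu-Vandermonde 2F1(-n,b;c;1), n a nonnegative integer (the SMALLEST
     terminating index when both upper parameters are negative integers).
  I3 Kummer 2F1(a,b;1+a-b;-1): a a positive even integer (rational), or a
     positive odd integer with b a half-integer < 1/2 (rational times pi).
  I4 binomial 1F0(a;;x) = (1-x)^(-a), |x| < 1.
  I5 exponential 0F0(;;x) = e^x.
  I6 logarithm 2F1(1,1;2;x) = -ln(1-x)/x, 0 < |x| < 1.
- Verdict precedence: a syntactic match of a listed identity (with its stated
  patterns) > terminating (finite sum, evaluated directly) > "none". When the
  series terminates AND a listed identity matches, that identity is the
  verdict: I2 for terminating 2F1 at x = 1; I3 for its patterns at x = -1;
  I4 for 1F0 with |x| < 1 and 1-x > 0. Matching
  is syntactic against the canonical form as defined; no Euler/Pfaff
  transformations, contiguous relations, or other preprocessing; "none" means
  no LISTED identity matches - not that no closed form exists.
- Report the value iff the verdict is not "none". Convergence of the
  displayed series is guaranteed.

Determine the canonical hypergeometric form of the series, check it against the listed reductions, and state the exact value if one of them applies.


Structural cue: t_0 = \frac{6}{5} here, and factor the ratio over Q (prefactor 6/5): negated roots = parameters.
Consecutive-term ratio: r(k) = 1 * (k-4) (k+\frac{7}{4}) / [(k+\frac{2}{5}) (k+1)] - rational in k. x = 1; t_0 = \frac{6}{5}; negate the roots.

x = 1 here; the reduced form reads 2F1, upper {-4, \frac{7}{4}}, lower {\frac{2}{5}}, C = \frac{6}{5}. Verdict: this is the Chu-Vandermonde identity I2 (terminating 2F1 at x = 1 with n = 4, b = 7/4, c = \frac{2}{5}). Sum: \frac{11583}{87040}.


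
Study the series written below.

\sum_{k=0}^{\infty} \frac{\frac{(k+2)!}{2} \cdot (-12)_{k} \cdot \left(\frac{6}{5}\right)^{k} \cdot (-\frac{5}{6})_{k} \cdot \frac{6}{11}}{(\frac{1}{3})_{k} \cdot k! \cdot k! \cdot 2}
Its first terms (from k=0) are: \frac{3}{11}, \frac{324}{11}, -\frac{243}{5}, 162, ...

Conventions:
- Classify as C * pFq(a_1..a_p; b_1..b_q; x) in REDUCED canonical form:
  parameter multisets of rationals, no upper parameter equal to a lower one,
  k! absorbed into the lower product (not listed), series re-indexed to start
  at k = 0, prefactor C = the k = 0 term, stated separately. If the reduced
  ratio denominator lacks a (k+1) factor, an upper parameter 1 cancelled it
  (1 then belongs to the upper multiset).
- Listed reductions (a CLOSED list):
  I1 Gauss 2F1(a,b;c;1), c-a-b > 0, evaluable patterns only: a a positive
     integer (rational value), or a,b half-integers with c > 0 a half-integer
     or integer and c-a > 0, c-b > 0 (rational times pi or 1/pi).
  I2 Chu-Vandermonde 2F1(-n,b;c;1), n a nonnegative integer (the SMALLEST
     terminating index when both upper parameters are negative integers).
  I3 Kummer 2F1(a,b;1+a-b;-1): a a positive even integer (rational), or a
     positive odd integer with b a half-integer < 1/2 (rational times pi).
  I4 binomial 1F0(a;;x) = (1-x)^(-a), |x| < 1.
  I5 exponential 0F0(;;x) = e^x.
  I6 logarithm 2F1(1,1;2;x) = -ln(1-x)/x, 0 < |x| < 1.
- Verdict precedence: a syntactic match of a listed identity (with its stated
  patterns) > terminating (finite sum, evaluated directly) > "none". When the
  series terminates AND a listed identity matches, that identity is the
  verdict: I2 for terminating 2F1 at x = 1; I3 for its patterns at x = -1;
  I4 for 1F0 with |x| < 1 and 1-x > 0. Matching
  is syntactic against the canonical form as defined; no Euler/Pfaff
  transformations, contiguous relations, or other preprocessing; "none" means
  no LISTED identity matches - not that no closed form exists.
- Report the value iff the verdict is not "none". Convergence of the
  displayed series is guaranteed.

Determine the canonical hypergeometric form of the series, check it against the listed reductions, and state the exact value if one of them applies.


Reduced: x = \frac{6}{5}, 3F2, upper = {-12, -\frac{5}{6}, 3}, lower = {\frac{1}{3}, 1}, C = \frac{3}{11}. Verdict: terminating - no listed pattern fits, but -12 in the upper list cuts the series at k = 12; direct evaluation. Its exact value is \frac{356185835327859}{18700000000000}.

First insight: with t_0 = \frac{3}{11}, the constant factors (C = 3/11) combine into one prefactor.
Ratio: r(k) = \frac{6}{5} * (k-12) (k-\frac{5}{6}) (k+3) / [(k+\frac{1}{3}) (k+1) (k+1)] - rational in k. x = \frac{6}{5}; t_0 = \frac{3}{11}; negate the roots.


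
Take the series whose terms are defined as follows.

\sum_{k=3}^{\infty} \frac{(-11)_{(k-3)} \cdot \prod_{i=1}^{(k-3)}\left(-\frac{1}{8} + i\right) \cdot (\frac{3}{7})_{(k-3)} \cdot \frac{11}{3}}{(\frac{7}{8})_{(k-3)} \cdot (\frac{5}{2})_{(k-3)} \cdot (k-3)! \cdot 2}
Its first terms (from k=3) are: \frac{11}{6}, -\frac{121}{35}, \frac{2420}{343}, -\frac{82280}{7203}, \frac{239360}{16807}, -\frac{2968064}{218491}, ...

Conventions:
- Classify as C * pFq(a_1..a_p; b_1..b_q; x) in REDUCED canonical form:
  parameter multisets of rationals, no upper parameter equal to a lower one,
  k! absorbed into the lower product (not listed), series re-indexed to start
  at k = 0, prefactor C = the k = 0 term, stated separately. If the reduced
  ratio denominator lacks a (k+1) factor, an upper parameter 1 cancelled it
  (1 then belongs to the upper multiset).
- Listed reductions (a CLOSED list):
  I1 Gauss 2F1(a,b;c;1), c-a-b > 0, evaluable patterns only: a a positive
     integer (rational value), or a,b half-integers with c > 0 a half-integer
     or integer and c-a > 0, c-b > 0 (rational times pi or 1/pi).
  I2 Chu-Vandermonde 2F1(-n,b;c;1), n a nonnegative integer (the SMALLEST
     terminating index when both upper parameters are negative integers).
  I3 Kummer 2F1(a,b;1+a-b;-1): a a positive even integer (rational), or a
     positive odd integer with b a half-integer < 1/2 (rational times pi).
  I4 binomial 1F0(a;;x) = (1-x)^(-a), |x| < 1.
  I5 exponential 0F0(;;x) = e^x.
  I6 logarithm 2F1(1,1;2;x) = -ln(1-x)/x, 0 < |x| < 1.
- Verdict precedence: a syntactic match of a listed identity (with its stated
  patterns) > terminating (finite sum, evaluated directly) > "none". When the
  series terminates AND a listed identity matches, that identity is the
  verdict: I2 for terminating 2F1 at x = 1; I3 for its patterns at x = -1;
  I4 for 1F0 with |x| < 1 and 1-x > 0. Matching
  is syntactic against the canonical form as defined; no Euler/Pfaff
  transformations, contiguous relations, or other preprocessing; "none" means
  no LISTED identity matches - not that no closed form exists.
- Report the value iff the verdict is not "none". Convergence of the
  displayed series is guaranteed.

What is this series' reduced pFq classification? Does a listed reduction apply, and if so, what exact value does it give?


Key step: t_0 being \frac{11}{6}, the running product (C = 11/6, x = 1) telescopes to a rising factorial.
Adjacent-term ratio: r(k) = 1 * (k-11) (k+\frac{3}{7}) / [(k+\frac{5}{2}) (k+1)] ; factor over Q: parameters, x = 1, and C = \frac{11}{6}.

Reduced: x = 1, 2F1, upper = {-11, \frac{3}{7}}, lower = {\frac{5}{2}}, C = \frac{11}{6}. Verdict: Chu-Vandermonde (I2) matches (terminating 2F1 at x = 1 with n = 11, b = 3/7, c = \frac{5}{2}). Sum: \frac{264729631960937}{334267085904150}.


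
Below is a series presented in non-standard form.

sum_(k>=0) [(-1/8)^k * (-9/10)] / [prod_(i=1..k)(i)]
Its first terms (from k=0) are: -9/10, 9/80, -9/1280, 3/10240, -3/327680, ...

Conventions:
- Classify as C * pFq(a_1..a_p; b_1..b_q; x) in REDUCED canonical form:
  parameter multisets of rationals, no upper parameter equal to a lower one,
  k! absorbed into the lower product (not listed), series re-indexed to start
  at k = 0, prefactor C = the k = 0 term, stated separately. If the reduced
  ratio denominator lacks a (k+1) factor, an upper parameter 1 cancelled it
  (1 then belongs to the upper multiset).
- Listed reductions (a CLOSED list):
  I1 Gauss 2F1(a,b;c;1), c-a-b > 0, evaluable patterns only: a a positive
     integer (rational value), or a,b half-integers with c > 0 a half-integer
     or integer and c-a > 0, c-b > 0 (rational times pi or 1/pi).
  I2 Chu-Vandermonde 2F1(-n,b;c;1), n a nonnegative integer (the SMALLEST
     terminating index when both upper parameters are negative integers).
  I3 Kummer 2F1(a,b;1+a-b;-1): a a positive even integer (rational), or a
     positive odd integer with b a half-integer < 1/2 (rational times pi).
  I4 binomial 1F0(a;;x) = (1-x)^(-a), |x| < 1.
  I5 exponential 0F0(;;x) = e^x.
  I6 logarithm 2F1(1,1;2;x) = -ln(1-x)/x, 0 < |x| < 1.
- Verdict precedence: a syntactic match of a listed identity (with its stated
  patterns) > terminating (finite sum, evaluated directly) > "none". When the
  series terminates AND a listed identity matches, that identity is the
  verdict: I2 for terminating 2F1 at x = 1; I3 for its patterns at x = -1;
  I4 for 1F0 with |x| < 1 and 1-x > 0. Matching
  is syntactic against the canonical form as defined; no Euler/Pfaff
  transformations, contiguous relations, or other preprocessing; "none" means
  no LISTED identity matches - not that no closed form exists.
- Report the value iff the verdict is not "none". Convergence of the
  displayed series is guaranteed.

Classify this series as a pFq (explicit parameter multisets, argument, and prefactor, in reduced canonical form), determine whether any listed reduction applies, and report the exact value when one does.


Canonical form: C = -9/10 times 0F0 with upper {-}, lower {-}, x = -1/8. Verdict (x = -1/8): exponential (I5) applies (the 0F0 exponential series at x = -1/8). Its exact value is (-9/10) * e^(-1/8).

Key observation: t_0 being -9/10, the product of the first k integers (C = -9/10, x = -1/8) is k!.
Step ratio: r(k) = (-1/8) * 1 / [(k+1)] - rational; roots negated = parameters, x = (-1/8), C = -9/10.


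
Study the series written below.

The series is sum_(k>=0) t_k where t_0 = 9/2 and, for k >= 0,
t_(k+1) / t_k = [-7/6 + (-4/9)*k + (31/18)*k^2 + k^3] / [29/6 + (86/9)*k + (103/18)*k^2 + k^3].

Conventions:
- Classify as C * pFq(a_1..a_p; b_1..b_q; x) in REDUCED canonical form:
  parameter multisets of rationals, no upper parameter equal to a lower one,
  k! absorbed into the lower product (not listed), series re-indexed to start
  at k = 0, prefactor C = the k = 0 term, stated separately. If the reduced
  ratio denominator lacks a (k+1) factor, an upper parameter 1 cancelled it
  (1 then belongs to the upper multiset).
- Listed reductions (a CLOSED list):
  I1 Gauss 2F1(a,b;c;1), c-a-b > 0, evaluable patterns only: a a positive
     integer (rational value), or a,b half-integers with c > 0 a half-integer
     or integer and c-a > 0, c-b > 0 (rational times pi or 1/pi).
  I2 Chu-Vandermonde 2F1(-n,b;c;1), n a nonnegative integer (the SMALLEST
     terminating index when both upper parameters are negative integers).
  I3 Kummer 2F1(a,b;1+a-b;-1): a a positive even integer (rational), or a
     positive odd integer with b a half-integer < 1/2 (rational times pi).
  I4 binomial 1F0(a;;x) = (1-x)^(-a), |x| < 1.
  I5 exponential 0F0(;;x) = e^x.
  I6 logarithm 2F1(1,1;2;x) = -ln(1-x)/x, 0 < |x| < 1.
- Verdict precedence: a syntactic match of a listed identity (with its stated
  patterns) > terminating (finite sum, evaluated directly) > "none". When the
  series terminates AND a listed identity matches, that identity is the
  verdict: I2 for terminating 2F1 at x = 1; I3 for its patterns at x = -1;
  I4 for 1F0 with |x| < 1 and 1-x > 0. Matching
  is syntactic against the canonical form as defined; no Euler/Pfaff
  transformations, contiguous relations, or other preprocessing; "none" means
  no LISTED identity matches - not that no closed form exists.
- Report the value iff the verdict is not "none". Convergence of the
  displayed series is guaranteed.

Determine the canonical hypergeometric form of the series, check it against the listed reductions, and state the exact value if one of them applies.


Key step: with t_0 = 9/2, the expanded ratio factors over Q; C = 9/2, x = 1, roots give parameters.
Step ratio: r(k) = 1 * (k-7/9) (k+1) / [(k+29/9) (k+1)] ; factor over Q: parameters, x = 1, and C = 9/2.

This is 9/2 * 2F1(-7/9, 1; 29/9; 1) in reduced canonical form. Verdict: the Gauss summation I1 matches (x = 1: the Gamma ratio telescopes since c-a-b = 3 > 0 and a = 1 in Z>0). Exact value: 10/3.


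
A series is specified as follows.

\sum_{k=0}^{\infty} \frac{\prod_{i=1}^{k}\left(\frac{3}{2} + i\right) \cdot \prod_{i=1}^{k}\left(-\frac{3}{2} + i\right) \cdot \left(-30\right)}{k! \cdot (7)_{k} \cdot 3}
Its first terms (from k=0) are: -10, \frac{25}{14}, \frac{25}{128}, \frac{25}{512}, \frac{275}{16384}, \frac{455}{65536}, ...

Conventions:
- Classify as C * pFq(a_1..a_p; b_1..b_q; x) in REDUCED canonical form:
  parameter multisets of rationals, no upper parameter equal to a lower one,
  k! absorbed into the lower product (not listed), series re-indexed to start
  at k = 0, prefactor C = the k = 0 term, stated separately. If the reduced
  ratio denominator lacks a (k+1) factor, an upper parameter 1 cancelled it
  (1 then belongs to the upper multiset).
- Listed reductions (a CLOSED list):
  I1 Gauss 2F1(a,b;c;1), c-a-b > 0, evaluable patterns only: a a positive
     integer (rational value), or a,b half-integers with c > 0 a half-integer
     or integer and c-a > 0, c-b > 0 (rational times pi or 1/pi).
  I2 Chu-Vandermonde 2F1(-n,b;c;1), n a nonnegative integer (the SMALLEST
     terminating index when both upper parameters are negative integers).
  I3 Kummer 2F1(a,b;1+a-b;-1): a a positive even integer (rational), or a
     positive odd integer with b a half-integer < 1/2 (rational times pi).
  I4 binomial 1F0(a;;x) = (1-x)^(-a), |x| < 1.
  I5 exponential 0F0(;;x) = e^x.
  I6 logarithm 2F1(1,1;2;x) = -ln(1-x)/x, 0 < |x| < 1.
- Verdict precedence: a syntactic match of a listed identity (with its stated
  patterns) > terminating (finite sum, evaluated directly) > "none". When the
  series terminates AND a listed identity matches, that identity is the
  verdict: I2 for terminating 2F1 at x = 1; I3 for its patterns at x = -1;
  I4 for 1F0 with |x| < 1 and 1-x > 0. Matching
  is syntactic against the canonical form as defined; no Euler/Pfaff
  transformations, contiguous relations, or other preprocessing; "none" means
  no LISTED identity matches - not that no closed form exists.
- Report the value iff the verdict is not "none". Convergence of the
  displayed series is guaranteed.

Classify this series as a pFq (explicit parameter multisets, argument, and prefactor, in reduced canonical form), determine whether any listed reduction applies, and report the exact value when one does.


Canonical form: C = -10 times 2F1 with upper {-\frac{1}{2}, \frac{5}{2}}, lower {7}, x = 1. Verdict: Gauss's theorem I1 (half-integer case) matches (x = 1; upper {-\frac{1}{2}, \frac{5}{2}} half-integers, c = 7 in the evaluable pattern). Value: \left(-\frac{524288}{21021}\right) / \pi.

First insight: t_0 = -10 here, and the running product (prefactor -10) telescopes to a rising factorial.
Consecutive-term ratio: r(k) = 1 * (k-\frac{1}{2}) (k+\frac{5}{2}) / [(k+7) (k+1)] - poly over poly, x = 1 from leading terms; C = -10 at k = 0.


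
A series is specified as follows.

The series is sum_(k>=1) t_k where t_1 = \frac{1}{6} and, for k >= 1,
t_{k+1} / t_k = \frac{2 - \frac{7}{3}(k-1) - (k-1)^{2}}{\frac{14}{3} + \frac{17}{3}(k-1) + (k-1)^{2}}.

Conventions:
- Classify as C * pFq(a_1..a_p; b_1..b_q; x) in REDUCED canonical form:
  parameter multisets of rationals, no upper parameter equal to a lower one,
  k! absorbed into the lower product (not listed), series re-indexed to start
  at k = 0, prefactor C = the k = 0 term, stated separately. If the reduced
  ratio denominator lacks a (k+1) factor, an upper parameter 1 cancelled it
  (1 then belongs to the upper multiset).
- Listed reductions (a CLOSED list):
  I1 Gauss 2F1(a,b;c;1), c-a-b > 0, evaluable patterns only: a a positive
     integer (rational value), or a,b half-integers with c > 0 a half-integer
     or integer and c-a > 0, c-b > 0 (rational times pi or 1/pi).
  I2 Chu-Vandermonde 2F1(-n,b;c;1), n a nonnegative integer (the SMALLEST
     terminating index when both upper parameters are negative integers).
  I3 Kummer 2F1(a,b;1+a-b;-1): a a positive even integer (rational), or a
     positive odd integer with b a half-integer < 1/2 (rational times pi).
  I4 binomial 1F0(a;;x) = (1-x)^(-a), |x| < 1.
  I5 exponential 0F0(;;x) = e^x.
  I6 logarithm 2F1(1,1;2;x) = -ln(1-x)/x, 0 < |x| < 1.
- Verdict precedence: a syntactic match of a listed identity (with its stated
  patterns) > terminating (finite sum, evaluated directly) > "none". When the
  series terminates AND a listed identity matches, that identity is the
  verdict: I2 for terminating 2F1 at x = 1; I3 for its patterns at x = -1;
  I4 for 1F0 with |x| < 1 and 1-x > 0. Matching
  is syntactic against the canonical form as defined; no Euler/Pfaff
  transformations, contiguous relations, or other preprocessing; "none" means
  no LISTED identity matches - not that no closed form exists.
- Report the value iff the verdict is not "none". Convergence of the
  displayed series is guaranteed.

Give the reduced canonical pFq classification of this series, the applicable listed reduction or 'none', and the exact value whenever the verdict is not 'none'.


Classification (C = \frac{1}{6}): 2F1 with upper {-\frac{2}{3}, 3}, lower {\frac{14}{3}}, argument x = -1. Verdict: none. Every listed pattern misses the 2F1 form at -1, upper {-\frac{2}{3}, 3}.

Key observation: from the first term \frac{1}{6}: the expanded ratio factors over Q; C = 1/6, x = -1, roots give parameters.
Consecutive-term ratio: r(k) = -1 * (k-\frac{2}{3}) (k+3) / [(k+\frac{14}{3}) (k+1)] - rational in k, leading ratio -1; with t_0 = \frac{1}{6}, classification follows.


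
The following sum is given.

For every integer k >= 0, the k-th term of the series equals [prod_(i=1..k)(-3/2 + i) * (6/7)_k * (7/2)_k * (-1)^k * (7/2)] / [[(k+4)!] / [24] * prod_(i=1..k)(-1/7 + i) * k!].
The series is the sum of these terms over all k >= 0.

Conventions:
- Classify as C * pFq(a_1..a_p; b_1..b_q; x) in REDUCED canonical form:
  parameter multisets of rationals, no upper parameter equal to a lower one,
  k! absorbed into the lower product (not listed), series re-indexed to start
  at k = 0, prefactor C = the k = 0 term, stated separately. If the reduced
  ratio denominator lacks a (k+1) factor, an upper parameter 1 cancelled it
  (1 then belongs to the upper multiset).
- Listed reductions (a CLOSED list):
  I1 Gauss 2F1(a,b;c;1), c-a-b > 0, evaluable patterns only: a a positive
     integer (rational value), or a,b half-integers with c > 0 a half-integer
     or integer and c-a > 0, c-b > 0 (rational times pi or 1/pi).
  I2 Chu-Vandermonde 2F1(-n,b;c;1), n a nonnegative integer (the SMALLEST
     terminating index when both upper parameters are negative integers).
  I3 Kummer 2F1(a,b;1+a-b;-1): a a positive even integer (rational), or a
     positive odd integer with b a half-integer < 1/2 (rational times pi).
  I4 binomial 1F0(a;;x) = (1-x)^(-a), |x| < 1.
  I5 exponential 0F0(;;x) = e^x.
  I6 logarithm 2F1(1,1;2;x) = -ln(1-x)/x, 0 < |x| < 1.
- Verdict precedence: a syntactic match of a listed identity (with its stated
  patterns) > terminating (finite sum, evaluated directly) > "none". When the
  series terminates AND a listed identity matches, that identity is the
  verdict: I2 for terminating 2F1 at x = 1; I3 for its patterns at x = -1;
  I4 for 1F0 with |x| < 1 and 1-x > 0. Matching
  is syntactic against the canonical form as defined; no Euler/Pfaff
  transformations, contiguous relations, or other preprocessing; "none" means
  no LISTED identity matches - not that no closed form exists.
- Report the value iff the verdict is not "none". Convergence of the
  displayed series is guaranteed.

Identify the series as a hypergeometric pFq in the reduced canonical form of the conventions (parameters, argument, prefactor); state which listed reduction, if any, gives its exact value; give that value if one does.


The series (x = -1) is 2F1: upper {-1/2, 7/2}, lower {5}, prefactor 7/2. Verdict: none (x = -1): each listed identity misses the multisets {-1/2, 7/2} ; {5}.

Structural cue: x = (-1) and the lower running product (prefactor 7/2) is a rising factorial.
Adjacent-term ratio: r(k) = (-1) * (k-1/2) (k+7/2) / [(k+5) (k+1)] ; factor over Q: parameters, x = (-1), and C = 7/2.


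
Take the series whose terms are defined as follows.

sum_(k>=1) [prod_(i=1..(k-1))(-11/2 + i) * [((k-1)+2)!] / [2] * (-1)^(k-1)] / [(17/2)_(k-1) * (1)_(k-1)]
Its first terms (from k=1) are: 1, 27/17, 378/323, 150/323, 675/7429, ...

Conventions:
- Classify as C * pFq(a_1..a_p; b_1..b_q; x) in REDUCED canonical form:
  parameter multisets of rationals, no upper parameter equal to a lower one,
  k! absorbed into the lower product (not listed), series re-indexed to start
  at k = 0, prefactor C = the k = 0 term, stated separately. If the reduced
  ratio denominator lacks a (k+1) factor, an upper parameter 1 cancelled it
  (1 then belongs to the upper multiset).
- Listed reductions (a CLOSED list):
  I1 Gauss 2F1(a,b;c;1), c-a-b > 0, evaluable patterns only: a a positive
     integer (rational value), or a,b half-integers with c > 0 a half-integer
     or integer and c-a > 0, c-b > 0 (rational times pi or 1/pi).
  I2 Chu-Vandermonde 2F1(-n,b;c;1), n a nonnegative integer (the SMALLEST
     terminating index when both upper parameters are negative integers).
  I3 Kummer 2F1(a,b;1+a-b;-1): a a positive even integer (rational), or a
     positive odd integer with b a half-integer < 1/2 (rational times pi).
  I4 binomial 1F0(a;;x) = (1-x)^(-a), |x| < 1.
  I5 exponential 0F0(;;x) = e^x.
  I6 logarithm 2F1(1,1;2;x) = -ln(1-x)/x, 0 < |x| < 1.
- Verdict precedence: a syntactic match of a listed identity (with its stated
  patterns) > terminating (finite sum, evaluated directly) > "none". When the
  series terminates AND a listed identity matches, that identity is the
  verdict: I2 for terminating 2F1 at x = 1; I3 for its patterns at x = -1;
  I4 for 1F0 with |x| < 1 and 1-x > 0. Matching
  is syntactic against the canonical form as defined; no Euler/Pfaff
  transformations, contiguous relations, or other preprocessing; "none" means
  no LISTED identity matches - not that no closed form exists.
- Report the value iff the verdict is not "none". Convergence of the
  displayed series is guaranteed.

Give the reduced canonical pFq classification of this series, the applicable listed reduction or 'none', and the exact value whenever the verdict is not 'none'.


With C = 1: the canonical form is 2F1(-9/2, 3; 17/2; -1). Verdict: this is the Kummer evaluation I3 (x = -1; c = 17/2 equals 1+a-b for upper {-9/2, 3}: listed pattern). Hence: (45045/32768) * pi.

Key observation: t_0 being 1, the running product (C = 1) telescopes to a rising factorial.
Adjacent-term ratio: r(k) = (-1) * (k-9/2) (k+3) / [(k+17/2) (k+1)] ; factor over Q: parameters, x = (-1), and C = 1.


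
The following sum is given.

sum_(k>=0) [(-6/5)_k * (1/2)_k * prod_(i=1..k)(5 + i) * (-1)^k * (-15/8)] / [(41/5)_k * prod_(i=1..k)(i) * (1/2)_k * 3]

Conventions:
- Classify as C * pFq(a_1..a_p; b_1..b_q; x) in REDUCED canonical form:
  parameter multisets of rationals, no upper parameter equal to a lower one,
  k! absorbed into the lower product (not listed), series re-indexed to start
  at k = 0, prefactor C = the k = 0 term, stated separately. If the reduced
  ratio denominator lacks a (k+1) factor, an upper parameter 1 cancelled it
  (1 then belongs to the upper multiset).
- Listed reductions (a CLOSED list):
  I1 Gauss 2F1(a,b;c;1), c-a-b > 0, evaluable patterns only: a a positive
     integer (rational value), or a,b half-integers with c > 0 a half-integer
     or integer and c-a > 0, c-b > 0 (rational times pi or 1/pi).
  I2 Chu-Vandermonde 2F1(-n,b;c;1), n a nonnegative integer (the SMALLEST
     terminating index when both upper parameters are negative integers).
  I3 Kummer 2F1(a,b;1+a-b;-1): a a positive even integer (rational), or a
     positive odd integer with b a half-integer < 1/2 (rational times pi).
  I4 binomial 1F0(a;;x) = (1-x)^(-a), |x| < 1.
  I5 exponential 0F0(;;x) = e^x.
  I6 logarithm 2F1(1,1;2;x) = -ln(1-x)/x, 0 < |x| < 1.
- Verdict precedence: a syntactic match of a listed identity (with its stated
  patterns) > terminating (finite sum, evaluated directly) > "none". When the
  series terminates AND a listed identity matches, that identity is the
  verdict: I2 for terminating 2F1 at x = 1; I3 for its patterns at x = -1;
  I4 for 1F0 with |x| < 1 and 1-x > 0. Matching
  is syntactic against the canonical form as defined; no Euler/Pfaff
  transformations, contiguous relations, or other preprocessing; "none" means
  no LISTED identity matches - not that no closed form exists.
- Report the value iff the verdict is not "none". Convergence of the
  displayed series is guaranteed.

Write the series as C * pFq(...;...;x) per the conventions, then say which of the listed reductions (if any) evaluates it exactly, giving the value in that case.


Classification (C = -5/8): 2F1 with upper {-6/5, 6}, lower {41/5}, argument x = -1. Verdict: this is Kummer (I3) (x = -1; c = 41/5 equals 1+a-b for upper {-6/5, 6}: listed pattern). Sum: -1209/1000.

The tell: from the first term -5/8: the constant factors (C = -5/8, x = -1) combine into one prefactor.
Term ratio: r(k) = (-1) * (k-6/5) (k+6) / [(k+41/5) (k+1)] ; factor over Q: parameters, x = (-1), and C = -5/8.


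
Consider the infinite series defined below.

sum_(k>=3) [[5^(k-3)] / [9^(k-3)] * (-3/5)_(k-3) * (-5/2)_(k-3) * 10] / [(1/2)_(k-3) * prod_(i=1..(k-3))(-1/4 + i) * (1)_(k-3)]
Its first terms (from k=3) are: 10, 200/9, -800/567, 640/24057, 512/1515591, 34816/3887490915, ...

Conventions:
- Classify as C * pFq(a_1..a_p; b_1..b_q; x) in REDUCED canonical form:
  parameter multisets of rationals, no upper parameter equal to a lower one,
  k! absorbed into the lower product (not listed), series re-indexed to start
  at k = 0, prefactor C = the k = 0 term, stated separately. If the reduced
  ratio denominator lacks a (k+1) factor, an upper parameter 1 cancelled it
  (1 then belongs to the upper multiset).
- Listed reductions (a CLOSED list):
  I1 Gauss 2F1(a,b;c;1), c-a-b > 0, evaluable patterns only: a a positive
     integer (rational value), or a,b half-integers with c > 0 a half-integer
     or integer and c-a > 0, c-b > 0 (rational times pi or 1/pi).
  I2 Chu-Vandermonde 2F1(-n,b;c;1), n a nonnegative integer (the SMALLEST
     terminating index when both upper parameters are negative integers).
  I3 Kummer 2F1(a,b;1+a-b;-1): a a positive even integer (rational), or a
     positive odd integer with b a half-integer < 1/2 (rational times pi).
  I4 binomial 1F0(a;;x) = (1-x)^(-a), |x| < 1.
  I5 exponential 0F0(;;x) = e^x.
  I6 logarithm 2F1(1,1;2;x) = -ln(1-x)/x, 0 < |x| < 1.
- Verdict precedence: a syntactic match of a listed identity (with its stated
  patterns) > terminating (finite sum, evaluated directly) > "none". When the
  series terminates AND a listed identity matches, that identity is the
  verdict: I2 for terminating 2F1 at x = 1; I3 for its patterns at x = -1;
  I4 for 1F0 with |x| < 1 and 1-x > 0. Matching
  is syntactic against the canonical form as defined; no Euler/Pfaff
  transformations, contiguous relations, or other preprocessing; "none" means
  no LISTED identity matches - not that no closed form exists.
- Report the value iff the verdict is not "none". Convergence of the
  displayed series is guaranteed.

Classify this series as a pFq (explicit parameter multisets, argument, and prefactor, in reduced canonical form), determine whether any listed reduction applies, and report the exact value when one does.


Key observation: x = (5/9) and (1)_k (C = 10) is k! itself.
Term ratio: r(k) = (5/9) * (k-5/2) (k-3/5) / [(k+1/2) (k+3/4) (k+1)] - poly over poly, x = (5/9) from leading terms; C = 10 at k = 0.

x = 5/9 here; the reduced form reads 2F2, upper {-5/2, -3/5}, lower {1/2, 3/4}, C = 10. Verdict: no listed reduction: x = 5/9 and upper {-5/2, -3/5} fail every I1-I6 pattern.


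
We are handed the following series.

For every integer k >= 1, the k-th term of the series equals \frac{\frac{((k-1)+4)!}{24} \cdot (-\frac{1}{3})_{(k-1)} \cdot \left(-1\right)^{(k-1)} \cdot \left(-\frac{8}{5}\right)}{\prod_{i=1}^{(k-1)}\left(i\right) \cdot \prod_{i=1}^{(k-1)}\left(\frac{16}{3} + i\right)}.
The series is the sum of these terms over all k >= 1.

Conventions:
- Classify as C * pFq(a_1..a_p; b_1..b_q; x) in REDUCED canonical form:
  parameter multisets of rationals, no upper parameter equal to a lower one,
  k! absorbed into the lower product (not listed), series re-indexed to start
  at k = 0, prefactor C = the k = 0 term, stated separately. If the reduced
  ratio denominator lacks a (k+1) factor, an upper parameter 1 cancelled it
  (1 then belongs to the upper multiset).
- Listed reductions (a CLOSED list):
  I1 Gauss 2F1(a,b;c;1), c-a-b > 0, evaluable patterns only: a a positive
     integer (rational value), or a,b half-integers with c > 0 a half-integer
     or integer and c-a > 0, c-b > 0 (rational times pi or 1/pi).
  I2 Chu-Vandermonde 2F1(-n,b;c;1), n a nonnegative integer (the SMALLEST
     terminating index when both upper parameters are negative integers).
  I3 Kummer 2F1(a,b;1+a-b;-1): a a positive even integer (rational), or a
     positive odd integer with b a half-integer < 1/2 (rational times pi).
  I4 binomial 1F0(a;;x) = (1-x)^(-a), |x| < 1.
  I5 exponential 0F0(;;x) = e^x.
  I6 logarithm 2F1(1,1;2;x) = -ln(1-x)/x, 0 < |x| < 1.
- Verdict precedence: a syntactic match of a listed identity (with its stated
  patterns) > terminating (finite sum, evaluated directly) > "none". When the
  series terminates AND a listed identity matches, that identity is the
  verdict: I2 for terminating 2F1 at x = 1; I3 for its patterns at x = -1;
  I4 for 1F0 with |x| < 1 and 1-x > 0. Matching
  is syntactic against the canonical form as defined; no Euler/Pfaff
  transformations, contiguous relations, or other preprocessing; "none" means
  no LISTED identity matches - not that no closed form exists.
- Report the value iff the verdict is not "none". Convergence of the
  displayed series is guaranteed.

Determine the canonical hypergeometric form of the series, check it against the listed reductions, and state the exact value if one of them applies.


At argument -1: a 2F1 with upper {-\frac{1}{3}, 5}, lower {\frac{19}{3}}, scaled by C = -\frac{8}{5}. Verdict: none (x = -1): each listed identity misses the multisets {-\frac{1}{3}, 5} ; {\frac{19}{3}}.

Structural cue: t_0 = -\frac{8}{5} here, and the lower running product (C = -8/5, x = -1) is a rising factorial.
Step ratio: r(k) = -1 * (k-\frac{1}{3}) (k+5) / [(k+\frac{19}{3}) (k+1)] ; factor over Q: parameters, x = -1, and C = -\frac{8}{5}.


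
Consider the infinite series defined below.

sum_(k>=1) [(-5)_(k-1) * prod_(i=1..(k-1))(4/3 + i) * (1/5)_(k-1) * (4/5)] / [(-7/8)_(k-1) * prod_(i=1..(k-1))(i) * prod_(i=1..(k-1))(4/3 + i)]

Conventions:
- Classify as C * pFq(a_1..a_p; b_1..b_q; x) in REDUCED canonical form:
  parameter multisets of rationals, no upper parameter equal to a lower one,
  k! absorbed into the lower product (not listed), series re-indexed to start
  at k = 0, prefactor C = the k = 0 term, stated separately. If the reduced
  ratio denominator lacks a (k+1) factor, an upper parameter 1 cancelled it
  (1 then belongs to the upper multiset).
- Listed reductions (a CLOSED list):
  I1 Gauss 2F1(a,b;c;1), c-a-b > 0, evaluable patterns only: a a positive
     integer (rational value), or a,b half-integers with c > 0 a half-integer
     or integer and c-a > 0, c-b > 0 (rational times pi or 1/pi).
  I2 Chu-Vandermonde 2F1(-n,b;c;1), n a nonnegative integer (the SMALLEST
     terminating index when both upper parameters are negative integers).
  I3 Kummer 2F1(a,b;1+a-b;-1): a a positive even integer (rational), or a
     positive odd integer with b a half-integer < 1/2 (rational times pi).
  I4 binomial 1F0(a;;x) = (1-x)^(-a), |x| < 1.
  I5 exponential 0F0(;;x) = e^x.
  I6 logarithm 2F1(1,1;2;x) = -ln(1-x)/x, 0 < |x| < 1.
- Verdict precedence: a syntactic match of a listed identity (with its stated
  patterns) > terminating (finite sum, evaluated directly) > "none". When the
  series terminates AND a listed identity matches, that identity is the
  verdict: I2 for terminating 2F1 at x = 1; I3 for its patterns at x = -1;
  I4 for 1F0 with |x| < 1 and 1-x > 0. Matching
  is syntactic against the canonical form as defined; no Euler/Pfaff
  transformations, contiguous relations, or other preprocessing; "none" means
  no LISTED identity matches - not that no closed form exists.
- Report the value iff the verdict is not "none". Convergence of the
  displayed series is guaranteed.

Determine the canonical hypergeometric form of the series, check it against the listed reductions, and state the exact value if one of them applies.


x = 1 here; the reduced form reads 2F1, upper {-5, 1/5}, lower {-7/8}, C = 4/5. Verdict: this is Chu-Vandermonde (I2) (terminating 2F1 at x = 1 with n = 5, b = 1/5, c = -7/8). Sum: -2730156/6640625.

Structural cue: t_0 being 4/5, the running product (prefactor 4/5) telescopes to a rising factorial.
Step ratio: r(k) = 1 * (k-5) (k+1/5) / [(k-7/8) (k+1)] ; factor over Q: parameters, x = 1, and C = 4/5.
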